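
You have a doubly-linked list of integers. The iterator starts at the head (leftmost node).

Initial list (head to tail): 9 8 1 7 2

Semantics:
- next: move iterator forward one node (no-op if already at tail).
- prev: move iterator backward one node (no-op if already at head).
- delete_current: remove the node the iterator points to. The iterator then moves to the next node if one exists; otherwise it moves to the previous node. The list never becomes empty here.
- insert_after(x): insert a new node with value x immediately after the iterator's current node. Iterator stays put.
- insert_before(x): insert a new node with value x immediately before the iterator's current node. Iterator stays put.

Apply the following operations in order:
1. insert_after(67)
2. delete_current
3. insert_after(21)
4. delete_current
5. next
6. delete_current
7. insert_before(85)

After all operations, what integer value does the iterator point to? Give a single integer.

After 1 (insert_after(67)): list=[9, 67, 8, 1, 7, 2] cursor@9
After 2 (delete_current): list=[67, 8, 1, 7, 2] cursor@67
After 3 (insert_after(21)): list=[67, 21, 8, 1, 7, 2] cursor@67
After 4 (delete_current): list=[21, 8, 1, 7, 2] cursor@21
After 5 (next): list=[21, 8, 1, 7, 2] cursor@8
After 6 (delete_current): list=[21, 1, 7, 2] cursor@1
After 7 (insert_before(85)): list=[21, 85, 1, 7, 2] cursor@1

Answer: 1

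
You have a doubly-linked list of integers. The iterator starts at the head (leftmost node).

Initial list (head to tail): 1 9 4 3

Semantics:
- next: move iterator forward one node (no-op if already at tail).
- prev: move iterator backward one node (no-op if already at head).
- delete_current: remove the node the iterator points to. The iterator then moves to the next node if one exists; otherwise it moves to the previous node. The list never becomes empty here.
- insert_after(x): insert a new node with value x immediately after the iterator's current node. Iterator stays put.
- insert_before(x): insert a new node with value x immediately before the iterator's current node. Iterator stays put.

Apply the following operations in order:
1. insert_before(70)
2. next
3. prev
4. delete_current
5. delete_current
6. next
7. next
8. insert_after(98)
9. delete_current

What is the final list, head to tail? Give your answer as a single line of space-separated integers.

After 1 (insert_before(70)): list=[70, 1, 9, 4, 3] cursor@1
After 2 (next): list=[70, 1, 9, 4, 3] cursor@9
After 3 (prev): list=[70, 1, 9, 4, 3] cursor@1
After 4 (delete_current): list=[70, 9, 4, 3] cursor@9
After 5 (delete_current): list=[70, 4, 3] cursor@4
After 6 (next): list=[70, 4, 3] cursor@3
After 7 (next): list=[70, 4, 3] cursor@3
After 8 (insert_after(98)): list=[70, 4, 3, 98] cursor@3
After 9 (delete_current): list=[70, 4, 98] cursor@98

Answer: 70 4 98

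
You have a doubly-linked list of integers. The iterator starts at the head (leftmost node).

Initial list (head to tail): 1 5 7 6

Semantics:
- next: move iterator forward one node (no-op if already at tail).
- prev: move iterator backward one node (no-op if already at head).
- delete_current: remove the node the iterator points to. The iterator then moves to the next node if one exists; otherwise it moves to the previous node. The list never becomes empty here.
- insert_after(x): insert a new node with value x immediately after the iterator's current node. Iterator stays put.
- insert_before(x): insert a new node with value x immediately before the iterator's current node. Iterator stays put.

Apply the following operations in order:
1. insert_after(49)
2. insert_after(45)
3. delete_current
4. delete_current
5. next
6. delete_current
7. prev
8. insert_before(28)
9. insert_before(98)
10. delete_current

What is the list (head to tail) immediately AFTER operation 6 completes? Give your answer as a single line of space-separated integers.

Answer: 49 7 6

Derivation:
After 1 (insert_after(49)): list=[1, 49, 5, 7, 6] cursor@1
After 2 (insert_after(45)): list=[1, 45, 49, 5, 7, 6] cursor@1
After 3 (delete_current): list=[45, 49, 5, 7, 6] cursor@45
After 4 (delete_current): list=[49, 5, 7, 6] cursor@49
After 5 (next): list=[49, 5, 7, 6] cursor@5
After 6 (delete_current): list=[49, 7, 6] cursor@7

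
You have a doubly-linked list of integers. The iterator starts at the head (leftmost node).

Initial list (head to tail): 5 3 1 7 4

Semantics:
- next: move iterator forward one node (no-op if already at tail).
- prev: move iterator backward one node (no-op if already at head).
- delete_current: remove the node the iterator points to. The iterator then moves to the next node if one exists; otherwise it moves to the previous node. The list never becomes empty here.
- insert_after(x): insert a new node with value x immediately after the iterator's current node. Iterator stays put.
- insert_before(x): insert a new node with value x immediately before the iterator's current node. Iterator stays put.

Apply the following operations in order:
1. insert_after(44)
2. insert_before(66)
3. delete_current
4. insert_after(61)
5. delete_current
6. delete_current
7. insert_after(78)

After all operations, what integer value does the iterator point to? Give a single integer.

Answer: 3

Derivation:
After 1 (insert_after(44)): list=[5, 44, 3, 1, 7, 4] cursor@5
After 2 (insert_before(66)): list=[66, 5, 44, 3, 1, 7, 4] cursor@5
After 3 (delete_current): list=[66, 44, 3, 1, 7, 4] cursor@44
After 4 (insert_after(61)): list=[66, 44, 61, 3, 1, 7, 4] cursor@44
After 5 (delete_current): list=[66, 61, 3, 1, 7, 4] cursor@61
After 6 (delete_current): list=[66, 3, 1, 7, 4] cursor@3
After 7 (insert_after(78)): list=[66, 3, 78, 1, 7, 4] cursor@3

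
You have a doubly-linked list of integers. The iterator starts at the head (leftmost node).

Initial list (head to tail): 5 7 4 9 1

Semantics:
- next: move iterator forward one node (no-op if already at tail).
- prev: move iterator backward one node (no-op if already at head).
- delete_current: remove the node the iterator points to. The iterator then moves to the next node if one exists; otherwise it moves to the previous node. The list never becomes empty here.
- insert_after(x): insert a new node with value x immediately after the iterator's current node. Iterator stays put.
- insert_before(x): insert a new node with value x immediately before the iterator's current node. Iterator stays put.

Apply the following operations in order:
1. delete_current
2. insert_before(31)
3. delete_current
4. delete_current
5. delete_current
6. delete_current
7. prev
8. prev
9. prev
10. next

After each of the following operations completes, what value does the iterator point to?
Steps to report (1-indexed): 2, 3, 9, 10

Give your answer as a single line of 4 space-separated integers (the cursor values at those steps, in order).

Answer: 7 4 31 31

Derivation:
After 1 (delete_current): list=[7, 4, 9, 1] cursor@7
After 2 (insert_before(31)): list=[31, 7, 4, 9, 1] cursor@7
After 3 (delete_current): list=[31, 4, 9, 1] cursor@4
After 4 (delete_current): list=[31, 9, 1] cursor@9
After 5 (delete_current): list=[31, 1] cursor@1
After 6 (delete_current): list=[31] cursor@31
After 7 (prev): list=[31] cursor@31
After 8 (prev): list=[31] cursor@31
After 9 (prev): list=[31] cursor@31
After 10 (next): list=[31] cursor@31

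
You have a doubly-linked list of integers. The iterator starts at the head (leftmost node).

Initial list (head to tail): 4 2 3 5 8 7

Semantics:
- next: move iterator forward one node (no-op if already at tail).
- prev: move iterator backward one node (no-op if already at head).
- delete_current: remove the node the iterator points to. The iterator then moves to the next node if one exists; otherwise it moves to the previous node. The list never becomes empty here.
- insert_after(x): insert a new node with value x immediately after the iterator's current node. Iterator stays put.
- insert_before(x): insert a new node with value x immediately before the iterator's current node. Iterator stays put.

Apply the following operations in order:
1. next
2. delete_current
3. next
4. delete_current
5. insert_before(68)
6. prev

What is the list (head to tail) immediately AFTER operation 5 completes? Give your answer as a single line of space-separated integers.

After 1 (next): list=[4, 2, 3, 5, 8, 7] cursor@2
After 2 (delete_current): list=[4, 3, 5, 8, 7] cursor@3
After 3 (next): list=[4, 3, 5, 8, 7] cursor@5
After 4 (delete_current): list=[4, 3, 8, 7] cursor@8
After 5 (insert_before(68)): list=[4, 3, 68, 8, 7] cursor@8

Answer: 4 3 68 8 7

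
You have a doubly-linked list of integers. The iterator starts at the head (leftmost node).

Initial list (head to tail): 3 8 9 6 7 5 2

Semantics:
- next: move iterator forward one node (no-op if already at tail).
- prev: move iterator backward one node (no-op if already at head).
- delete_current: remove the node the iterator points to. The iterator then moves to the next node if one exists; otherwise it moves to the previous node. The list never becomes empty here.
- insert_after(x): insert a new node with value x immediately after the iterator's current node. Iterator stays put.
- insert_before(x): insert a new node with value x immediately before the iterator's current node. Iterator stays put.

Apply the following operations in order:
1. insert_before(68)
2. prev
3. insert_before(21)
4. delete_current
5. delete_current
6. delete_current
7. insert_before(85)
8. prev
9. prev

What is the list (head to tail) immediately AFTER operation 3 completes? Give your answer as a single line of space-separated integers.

After 1 (insert_before(68)): list=[68, 3, 8, 9, 6, 7, 5, 2] cursor@3
After 2 (prev): list=[68, 3, 8, 9, 6, 7, 5, 2] cursor@68
After 3 (insert_before(21)): list=[21, 68, 3, 8, 9, 6, 7, 5, 2] cursor@68

Answer: 21 68 3 8 9 6 7 5 2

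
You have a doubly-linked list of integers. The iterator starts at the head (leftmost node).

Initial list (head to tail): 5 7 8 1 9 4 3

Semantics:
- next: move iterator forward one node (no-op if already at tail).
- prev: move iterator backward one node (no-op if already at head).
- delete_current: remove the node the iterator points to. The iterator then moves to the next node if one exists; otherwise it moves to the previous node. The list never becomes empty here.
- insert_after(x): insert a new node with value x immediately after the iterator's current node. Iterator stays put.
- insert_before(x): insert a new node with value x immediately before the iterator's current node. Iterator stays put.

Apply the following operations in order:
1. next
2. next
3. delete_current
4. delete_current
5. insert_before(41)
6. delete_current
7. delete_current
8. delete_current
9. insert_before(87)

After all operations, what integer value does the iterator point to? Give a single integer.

Answer: 41

Derivation:
After 1 (next): list=[5, 7, 8, 1, 9, 4, 3] cursor@7
After 2 (next): list=[5, 7, 8, 1, 9, 4, 3] cursor@8
After 3 (delete_current): list=[5, 7, 1, 9, 4, 3] cursor@1
After 4 (delete_current): list=[5, 7, 9, 4, 3] cursor@9
After 5 (insert_before(41)): list=[5, 7, 41, 9, 4, 3] cursor@9
After 6 (delete_current): list=[5, 7, 41, 4, 3] cursor@4
After 7 (delete_current): list=[5, 7, 41, 3] cursor@3
After 8 (delete_current): list=[5, 7, 41] cursor@41
After 9 (insert_before(87)): list=[5, 7, 87, 41] cursor@41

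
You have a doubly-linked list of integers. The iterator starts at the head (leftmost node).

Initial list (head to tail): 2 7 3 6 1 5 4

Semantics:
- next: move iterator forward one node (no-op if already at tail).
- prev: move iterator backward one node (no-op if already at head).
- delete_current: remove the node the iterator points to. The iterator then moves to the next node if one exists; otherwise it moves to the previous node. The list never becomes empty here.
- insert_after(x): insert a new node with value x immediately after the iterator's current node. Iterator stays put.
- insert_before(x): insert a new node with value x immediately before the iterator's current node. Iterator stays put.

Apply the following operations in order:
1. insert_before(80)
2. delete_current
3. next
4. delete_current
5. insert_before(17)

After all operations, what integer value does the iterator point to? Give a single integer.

After 1 (insert_before(80)): list=[80, 2, 7, 3, 6, 1, 5, 4] cursor@2
After 2 (delete_current): list=[80, 7, 3, 6, 1, 5, 4] cursor@7
After 3 (next): list=[80, 7, 3, 6, 1, 5, 4] cursor@3
After 4 (delete_current): list=[80, 7, 6, 1, 5, 4] cursor@6
After 5 (insert_before(17)): list=[80, 7, 17, 6, 1, 5, 4] cursor@6

Answer: 6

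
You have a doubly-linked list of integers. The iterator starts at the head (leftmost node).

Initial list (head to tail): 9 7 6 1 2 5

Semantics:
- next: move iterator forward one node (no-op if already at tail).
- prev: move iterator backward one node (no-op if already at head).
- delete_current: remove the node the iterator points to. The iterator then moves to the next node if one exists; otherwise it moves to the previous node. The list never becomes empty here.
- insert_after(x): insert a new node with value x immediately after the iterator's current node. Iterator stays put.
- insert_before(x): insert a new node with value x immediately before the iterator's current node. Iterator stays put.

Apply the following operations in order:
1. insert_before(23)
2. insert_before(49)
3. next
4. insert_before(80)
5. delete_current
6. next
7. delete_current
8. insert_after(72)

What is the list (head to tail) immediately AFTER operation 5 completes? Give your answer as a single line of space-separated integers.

Answer: 23 49 9 80 6 1 2 5

Derivation:
After 1 (insert_before(23)): list=[23, 9, 7, 6, 1, 2, 5] cursor@9
After 2 (insert_before(49)): list=[23, 49, 9, 7, 6, 1, 2, 5] cursor@9
After 3 (next): list=[23, 49, 9, 7, 6, 1, 2, 5] cursor@7
After 4 (insert_before(80)): list=[23, 49, 9, 80, 7, 6, 1, 2, 5] cursor@7
After 5 (delete_current): list=[23, 49, 9, 80, 6, 1, 2, 5] cursor@6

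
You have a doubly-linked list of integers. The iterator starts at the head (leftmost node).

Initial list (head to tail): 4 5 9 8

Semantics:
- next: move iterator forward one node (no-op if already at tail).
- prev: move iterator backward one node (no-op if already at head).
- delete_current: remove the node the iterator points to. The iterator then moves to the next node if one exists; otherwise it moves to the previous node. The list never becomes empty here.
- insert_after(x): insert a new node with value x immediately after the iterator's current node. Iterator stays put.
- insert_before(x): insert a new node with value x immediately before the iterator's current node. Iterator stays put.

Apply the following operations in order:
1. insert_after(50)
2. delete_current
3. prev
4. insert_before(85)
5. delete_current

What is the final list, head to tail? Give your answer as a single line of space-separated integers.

After 1 (insert_after(50)): list=[4, 50, 5, 9, 8] cursor@4
After 2 (delete_current): list=[50, 5, 9, 8] cursor@50
After 3 (prev): list=[50, 5, 9, 8] cursor@50
After 4 (insert_before(85)): list=[85, 50, 5, 9, 8] cursor@50
After 5 (delete_current): list=[85, 5, 9, 8] cursor@5

Answer: 85 5 9 8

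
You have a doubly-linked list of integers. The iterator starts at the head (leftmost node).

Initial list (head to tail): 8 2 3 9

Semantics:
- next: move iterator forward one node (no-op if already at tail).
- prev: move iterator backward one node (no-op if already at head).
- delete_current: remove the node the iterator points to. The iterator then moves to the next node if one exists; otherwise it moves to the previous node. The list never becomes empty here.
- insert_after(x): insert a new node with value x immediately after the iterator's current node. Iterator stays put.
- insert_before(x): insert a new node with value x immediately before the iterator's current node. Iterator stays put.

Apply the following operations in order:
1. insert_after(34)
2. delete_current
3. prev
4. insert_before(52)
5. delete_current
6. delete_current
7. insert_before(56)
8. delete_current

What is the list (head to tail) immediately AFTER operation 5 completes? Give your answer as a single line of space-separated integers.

Answer: 52 2 3 9

Derivation:
After 1 (insert_after(34)): list=[8, 34, 2, 3, 9] cursor@8
After 2 (delete_current): list=[34, 2, 3, 9] cursor@34
After 3 (prev): list=[34, 2, 3, 9] cursor@34
After 4 (insert_before(52)): list=[52, 34, 2, 3, 9] cursor@34
After 5 (delete_current): list=[52, 2, 3, 9] cursor@2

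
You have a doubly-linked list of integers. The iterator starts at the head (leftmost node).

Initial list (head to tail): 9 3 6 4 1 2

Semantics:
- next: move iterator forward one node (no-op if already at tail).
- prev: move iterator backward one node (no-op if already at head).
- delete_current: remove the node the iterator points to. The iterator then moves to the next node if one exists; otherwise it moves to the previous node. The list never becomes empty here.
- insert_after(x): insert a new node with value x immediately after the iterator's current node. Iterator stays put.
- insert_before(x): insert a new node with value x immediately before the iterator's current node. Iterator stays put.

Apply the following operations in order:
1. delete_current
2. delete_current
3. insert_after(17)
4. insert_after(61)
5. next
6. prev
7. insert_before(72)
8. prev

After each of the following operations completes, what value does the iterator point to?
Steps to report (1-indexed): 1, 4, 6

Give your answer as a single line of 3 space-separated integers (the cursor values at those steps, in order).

Answer: 3 6 6

Derivation:
After 1 (delete_current): list=[3, 6, 4, 1, 2] cursor@3
After 2 (delete_current): list=[6, 4, 1, 2] cursor@6
After 3 (insert_after(17)): list=[6, 17, 4, 1, 2] cursor@6
After 4 (insert_after(61)): list=[6, 61, 17, 4, 1, 2] cursor@6
After 5 (next): list=[6, 61, 17, 4, 1, 2] cursor@61
After 6 (prev): list=[6, 61, 17, 4, 1, 2] cursor@6
After 7 (insert_before(72)): list=[72, 6, 61, 17, 4, 1, 2] cursor@6
After 8 (prev): list=[72, 6, 61, 17, 4, 1, 2] cursor@72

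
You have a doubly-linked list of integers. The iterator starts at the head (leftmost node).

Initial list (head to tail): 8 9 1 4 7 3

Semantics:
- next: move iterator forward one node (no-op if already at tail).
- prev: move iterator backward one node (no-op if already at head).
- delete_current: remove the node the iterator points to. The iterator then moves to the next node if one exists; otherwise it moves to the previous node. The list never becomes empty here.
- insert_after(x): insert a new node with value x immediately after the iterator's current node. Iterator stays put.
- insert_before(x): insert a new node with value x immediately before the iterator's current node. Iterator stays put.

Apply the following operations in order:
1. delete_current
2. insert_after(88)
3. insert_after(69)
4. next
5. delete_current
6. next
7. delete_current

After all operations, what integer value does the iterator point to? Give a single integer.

Answer: 4

Derivation:
After 1 (delete_current): list=[9, 1, 4, 7, 3] cursor@9
After 2 (insert_after(88)): list=[9, 88, 1, 4, 7, 3] cursor@9
After 3 (insert_after(69)): list=[9, 69, 88, 1, 4, 7, 3] cursor@9
After 4 (next): list=[9, 69, 88, 1, 4, 7, 3] cursor@69
After 5 (delete_current): list=[9, 88, 1, 4, 7, 3] cursor@88
After 6 (next): list=[9, 88, 1, 4, 7, 3] cursor@1
After 7 (delete_current): list=[9, 88, 4, 7, 3] cursor@4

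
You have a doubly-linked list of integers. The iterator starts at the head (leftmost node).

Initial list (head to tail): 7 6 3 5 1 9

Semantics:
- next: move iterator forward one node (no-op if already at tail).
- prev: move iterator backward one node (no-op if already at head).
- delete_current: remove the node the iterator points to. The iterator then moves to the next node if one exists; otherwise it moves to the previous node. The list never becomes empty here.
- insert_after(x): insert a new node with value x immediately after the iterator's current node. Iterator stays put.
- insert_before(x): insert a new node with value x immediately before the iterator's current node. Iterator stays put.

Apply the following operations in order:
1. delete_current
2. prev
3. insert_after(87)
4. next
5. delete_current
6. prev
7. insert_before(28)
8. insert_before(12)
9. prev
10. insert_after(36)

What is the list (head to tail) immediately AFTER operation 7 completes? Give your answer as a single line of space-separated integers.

Answer: 28 6 3 5 1 9

Derivation:
After 1 (delete_current): list=[6, 3, 5, 1, 9] cursor@6
After 2 (prev): list=[6, 3, 5, 1, 9] cursor@6
After 3 (insert_after(87)): list=[6, 87, 3, 5, 1, 9] cursor@6
After 4 (next): list=[6, 87, 3, 5, 1, 9] cursor@87
After 5 (delete_current): list=[6, 3, 5, 1, 9] cursor@3
After 6 (prev): list=[6, 3, 5, 1, 9] cursor@6
After 7 (insert_before(28)): list=[28, 6, 3, 5, 1, 9] cursor@6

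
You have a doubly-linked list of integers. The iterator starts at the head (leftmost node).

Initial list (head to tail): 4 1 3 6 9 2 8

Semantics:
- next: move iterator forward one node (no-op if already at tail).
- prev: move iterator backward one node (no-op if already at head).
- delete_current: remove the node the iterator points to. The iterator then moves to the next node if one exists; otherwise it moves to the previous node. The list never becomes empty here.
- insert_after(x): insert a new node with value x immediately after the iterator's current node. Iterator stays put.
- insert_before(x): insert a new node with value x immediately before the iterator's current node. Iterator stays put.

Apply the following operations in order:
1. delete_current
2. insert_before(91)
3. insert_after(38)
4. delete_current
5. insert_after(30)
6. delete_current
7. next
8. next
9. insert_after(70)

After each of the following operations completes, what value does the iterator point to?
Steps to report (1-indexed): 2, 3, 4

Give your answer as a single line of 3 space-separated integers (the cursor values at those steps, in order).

Answer: 1 1 38

Derivation:
After 1 (delete_current): list=[1, 3, 6, 9, 2, 8] cursor@1
After 2 (insert_before(91)): list=[91, 1, 3, 6, 9, 2, 8] cursor@1
After 3 (insert_after(38)): list=[91, 1, 38, 3, 6, 9, 2, 8] cursor@1
After 4 (delete_current): list=[91, 38, 3, 6, 9, 2, 8] cursor@38
After 5 (insert_after(30)): list=[91, 38, 30, 3, 6, 9, 2, 8] cursor@38
After 6 (delete_current): list=[91, 30, 3, 6, 9, 2, 8] cursor@30
After 7 (next): list=[91, 30, 3, 6, 9, 2, 8] cursor@3
After 8 (next): list=[91, 30, 3, 6, 9, 2, 8] cursor@6
After 9 (insert_after(70)): list=[91, 30, 3, 6, 70, 9, 2, 8] cursor@6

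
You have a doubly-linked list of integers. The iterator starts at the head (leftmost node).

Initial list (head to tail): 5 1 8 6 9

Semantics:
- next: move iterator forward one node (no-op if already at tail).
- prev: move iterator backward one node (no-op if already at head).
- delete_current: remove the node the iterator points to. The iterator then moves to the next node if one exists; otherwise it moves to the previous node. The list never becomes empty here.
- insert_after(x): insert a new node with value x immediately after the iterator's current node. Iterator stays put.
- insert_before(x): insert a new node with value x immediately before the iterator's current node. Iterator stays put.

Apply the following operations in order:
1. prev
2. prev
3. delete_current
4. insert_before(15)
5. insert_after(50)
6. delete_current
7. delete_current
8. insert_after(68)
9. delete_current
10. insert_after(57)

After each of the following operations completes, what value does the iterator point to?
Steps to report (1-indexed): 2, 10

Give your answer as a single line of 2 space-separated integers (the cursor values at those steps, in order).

Answer: 5 68

Derivation:
After 1 (prev): list=[5, 1, 8, 6, 9] cursor@5
After 2 (prev): list=[5, 1, 8, 6, 9] cursor@5
After 3 (delete_current): list=[1, 8, 6, 9] cursor@1
After 4 (insert_before(15)): list=[15, 1, 8, 6, 9] cursor@1
After 5 (insert_after(50)): list=[15, 1, 50, 8, 6, 9] cursor@1
After 6 (delete_current): list=[15, 50, 8, 6, 9] cursor@50
After 7 (delete_current): list=[15, 8, 6, 9] cursor@8
After 8 (insert_after(68)): list=[15, 8, 68, 6, 9] cursor@8
After 9 (delete_current): list=[15, 68, 6, 9] cursor@68
After 10 (insert_after(57)): list=[15, 68, 57, 6, 9] cursor@68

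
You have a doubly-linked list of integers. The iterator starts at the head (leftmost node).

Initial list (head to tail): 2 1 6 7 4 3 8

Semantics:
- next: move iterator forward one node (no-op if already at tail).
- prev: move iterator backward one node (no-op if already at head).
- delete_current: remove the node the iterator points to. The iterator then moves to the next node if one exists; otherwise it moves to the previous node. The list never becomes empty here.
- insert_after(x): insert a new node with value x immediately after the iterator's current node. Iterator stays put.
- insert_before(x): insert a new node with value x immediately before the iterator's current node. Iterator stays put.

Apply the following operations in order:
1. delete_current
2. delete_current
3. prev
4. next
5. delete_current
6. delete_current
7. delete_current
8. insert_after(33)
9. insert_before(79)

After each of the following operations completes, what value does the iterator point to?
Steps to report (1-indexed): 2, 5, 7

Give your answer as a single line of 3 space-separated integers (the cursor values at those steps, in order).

Answer: 6 4 8

Derivation:
After 1 (delete_current): list=[1, 6, 7, 4, 3, 8] cursor@1
After 2 (delete_current): list=[6, 7, 4, 3, 8] cursor@6
After 3 (prev): list=[6, 7, 4, 3, 8] cursor@6
After 4 (next): list=[6, 7, 4, 3, 8] cursor@7
After 5 (delete_current): list=[6, 4, 3, 8] cursor@4
After 6 (delete_current): list=[6, 3, 8] cursor@3
After 7 (delete_current): list=[6, 8] cursor@8
After 8 (insert_after(33)): list=[6, 8, 33] cursor@8
After 9 (insert_before(79)): list=[6, 79, 8, 33] cursor@8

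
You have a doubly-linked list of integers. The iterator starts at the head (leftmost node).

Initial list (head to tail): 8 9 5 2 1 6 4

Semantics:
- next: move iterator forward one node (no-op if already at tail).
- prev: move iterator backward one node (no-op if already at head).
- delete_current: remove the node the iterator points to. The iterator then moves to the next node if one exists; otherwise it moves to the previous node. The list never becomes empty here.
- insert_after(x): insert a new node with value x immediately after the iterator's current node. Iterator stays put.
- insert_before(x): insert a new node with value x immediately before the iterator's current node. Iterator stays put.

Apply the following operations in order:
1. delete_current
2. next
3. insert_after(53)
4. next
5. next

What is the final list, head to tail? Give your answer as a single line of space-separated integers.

Answer: 9 5 53 2 1 6 4

Derivation:
After 1 (delete_current): list=[9, 5, 2, 1, 6, 4] cursor@9
After 2 (next): list=[9, 5, 2, 1, 6, 4] cursor@5
After 3 (insert_after(53)): list=[9, 5, 53, 2, 1, 6, 4] cursor@5
After 4 (next): list=[9, 5, 53, 2, 1, 6, 4] cursor@53
After 5 (next): list=[9, 5, 53, 2, 1, 6, 4] cursor@2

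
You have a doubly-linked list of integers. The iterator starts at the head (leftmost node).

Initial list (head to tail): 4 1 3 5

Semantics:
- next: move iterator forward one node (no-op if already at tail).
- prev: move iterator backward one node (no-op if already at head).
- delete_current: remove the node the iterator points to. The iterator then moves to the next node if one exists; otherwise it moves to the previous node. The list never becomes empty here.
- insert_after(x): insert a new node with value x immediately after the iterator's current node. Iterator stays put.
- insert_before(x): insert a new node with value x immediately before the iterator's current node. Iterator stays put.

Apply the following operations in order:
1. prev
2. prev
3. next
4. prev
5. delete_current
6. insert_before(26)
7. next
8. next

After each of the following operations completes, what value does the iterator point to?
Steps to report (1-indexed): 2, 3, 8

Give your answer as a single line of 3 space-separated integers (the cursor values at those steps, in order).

Answer: 4 1 5

Derivation:
After 1 (prev): list=[4, 1, 3, 5] cursor@4
After 2 (prev): list=[4, 1, 3, 5] cursor@4
After 3 (next): list=[4, 1, 3, 5] cursor@1
After 4 (prev): list=[4, 1, 3, 5] cursor@4
After 5 (delete_current): list=[1, 3, 5] cursor@1
After 6 (insert_before(26)): list=[26, 1, 3, 5] cursor@1
After 7 (next): list=[26, 1, 3, 5] cursor@3
After 8 (next): list=[26, 1, 3, 5] cursor@5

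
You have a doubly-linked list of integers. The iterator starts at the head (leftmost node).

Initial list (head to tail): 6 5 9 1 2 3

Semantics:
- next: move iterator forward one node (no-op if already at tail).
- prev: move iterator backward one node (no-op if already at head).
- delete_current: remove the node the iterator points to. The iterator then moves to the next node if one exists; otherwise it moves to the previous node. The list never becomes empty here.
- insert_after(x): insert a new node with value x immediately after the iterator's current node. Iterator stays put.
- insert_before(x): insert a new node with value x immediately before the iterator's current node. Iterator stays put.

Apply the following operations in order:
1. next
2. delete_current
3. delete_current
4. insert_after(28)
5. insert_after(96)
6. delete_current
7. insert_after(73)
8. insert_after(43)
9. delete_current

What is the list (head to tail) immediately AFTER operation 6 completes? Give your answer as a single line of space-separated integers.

After 1 (next): list=[6, 5, 9, 1, 2, 3] cursor@5
After 2 (delete_current): list=[6, 9, 1, 2, 3] cursor@9
After 3 (delete_current): list=[6, 1, 2, 3] cursor@1
After 4 (insert_after(28)): list=[6, 1, 28, 2, 3] cursor@1
After 5 (insert_after(96)): list=[6, 1, 96, 28, 2, 3] cursor@1
After 6 (delete_current): list=[6, 96, 28, 2, 3] cursor@96

Answer: 6 96 28 2 3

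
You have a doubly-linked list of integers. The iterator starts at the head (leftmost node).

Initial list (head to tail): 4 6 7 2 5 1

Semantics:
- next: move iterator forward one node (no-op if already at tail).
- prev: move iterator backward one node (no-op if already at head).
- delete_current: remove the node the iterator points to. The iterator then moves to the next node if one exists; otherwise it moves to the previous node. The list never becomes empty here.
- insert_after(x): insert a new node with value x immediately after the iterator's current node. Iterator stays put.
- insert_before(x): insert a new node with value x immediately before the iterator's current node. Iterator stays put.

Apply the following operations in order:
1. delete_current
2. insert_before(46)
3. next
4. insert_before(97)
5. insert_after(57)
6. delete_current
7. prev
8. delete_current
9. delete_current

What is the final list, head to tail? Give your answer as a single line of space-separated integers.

After 1 (delete_current): list=[6, 7, 2, 5, 1] cursor@6
After 2 (insert_before(46)): list=[46, 6, 7, 2, 5, 1] cursor@6
After 3 (next): list=[46, 6, 7, 2, 5, 1] cursor@7
After 4 (insert_before(97)): list=[46, 6, 97, 7, 2, 5, 1] cursor@7
After 5 (insert_after(57)): list=[46, 6, 97, 7, 57, 2, 5, 1] cursor@7
After 6 (delete_current): list=[46, 6, 97, 57, 2, 5, 1] cursor@57
After 7 (prev): list=[46, 6, 97, 57, 2, 5, 1] cursor@97
After 8 (delete_current): list=[46, 6, 57, 2, 5, 1] cursor@57
After 9 (delete_current): list=[46, 6, 2, 5, 1] cursor@2

Answer: 46 6 2 5 1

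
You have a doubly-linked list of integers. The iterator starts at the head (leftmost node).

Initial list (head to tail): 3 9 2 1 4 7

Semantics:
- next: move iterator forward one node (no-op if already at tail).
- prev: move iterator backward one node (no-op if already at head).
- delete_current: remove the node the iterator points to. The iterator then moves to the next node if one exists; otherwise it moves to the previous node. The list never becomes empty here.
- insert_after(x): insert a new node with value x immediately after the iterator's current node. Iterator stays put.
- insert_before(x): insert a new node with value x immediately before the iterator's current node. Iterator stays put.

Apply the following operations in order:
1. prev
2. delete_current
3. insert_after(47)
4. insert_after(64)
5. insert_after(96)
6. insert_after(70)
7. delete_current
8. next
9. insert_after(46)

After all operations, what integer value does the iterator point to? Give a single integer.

Answer: 96

Derivation:
After 1 (prev): list=[3, 9, 2, 1, 4, 7] cursor@3
After 2 (delete_current): list=[9, 2, 1, 4, 7] cursor@9
After 3 (insert_after(47)): list=[9, 47, 2, 1, 4, 7] cursor@9
After 4 (insert_after(64)): list=[9, 64, 47, 2, 1, 4, 7] cursor@9
After 5 (insert_after(96)): list=[9, 96, 64, 47, 2, 1, 4, 7] cursor@9
After 6 (insert_after(70)): list=[9, 70, 96, 64, 47, 2, 1, 4, 7] cursor@9
After 7 (delete_current): list=[70, 96, 64, 47, 2, 1, 4, 7] cursor@70
After 8 (next): list=[70, 96, 64, 47, 2, 1, 4, 7] cursor@96
After 9 (insert_after(46)): list=[70, 96, 46, 64, 47, 2, 1, 4, 7] cursor@96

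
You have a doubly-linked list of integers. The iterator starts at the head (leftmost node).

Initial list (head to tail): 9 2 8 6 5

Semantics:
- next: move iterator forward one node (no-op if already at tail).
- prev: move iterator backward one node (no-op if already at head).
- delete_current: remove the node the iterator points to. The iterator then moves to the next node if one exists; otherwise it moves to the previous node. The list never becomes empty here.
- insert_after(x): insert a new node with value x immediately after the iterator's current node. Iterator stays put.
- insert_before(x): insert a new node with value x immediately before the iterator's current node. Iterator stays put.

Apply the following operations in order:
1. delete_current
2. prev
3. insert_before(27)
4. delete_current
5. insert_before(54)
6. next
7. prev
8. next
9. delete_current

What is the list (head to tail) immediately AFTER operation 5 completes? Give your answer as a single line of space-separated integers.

Answer: 27 54 8 6 5

Derivation:
After 1 (delete_current): list=[2, 8, 6, 5] cursor@2
After 2 (prev): list=[2, 8, 6, 5] cursor@2
After 3 (insert_before(27)): list=[27, 2, 8, 6, 5] cursor@2
After 4 (delete_current): list=[27, 8, 6, 5] cursor@8
After 5 (insert_before(54)): list=[27, 54, 8, 6, 5] cursor@8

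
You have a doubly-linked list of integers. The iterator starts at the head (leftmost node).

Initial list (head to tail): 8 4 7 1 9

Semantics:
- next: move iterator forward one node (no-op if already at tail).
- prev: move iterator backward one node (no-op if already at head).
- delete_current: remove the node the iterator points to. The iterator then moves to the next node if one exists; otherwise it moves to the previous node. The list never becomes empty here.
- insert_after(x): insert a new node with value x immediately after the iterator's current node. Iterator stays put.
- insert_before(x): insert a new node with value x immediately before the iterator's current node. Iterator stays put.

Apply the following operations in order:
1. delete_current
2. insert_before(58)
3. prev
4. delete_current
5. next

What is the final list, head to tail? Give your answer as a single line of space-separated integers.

Answer: 4 7 1 9

Derivation:
After 1 (delete_current): list=[4, 7, 1, 9] cursor@4
After 2 (insert_before(58)): list=[58, 4, 7, 1, 9] cursor@4
After 3 (prev): list=[58, 4, 7, 1, 9] cursor@58
After 4 (delete_current): list=[4, 7, 1, 9] cursor@4
After 5 (next): list=[4, 7, 1, 9] cursor@7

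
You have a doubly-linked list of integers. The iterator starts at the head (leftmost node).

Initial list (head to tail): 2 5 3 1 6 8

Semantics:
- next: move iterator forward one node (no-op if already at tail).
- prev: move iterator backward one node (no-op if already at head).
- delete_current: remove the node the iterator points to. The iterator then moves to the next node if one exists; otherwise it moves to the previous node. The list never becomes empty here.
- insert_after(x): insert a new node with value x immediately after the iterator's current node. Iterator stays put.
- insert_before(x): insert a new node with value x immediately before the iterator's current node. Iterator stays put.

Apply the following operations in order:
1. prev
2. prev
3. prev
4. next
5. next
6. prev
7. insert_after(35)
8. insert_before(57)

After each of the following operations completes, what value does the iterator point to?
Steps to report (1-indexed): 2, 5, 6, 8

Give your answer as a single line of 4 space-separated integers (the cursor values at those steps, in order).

After 1 (prev): list=[2, 5, 3, 1, 6, 8] cursor@2
After 2 (prev): list=[2, 5, 3, 1, 6, 8] cursor@2
After 3 (prev): list=[2, 5, 3, 1, 6, 8] cursor@2
After 4 (next): list=[2, 5, 3, 1, 6, 8] cursor@5
After 5 (next): list=[2, 5, 3, 1, 6, 8] cursor@3
After 6 (prev): list=[2, 5, 3, 1, 6, 8] cursor@5
After 7 (insert_after(35)): list=[2, 5, 35, 3, 1, 6, 8] cursor@5
After 8 (insert_before(57)): list=[2, 57, 5, 35, 3, 1, 6, 8] cursor@5

Answer: 2 3 5 5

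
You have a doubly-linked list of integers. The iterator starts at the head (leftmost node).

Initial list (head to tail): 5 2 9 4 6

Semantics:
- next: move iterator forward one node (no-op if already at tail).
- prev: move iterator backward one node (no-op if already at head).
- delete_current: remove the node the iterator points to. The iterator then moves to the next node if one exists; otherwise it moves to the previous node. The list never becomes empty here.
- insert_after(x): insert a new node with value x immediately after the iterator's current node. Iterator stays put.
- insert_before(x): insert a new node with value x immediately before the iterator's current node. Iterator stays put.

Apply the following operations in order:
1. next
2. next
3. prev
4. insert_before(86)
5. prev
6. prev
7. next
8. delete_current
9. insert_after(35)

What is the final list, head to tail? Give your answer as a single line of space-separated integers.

Answer: 5 2 35 9 4 6

Derivation:
After 1 (next): list=[5, 2, 9, 4, 6] cursor@2
After 2 (next): list=[5, 2, 9, 4, 6] cursor@9
After 3 (prev): list=[5, 2, 9, 4, 6] cursor@2
After 4 (insert_before(86)): list=[5, 86, 2, 9, 4, 6] cursor@2
After 5 (prev): list=[5, 86, 2, 9, 4, 6] cursor@86
After 6 (prev): list=[5, 86, 2, 9, 4, 6] cursor@5
After 7 (next): list=[5, 86, 2, 9, 4, 6] cursor@86
After 8 (delete_current): list=[5, 2, 9, 4, 6] cursor@2
After 9 (insert_after(35)): list=[5, 2, 35, 9, 4, 6] cursor@2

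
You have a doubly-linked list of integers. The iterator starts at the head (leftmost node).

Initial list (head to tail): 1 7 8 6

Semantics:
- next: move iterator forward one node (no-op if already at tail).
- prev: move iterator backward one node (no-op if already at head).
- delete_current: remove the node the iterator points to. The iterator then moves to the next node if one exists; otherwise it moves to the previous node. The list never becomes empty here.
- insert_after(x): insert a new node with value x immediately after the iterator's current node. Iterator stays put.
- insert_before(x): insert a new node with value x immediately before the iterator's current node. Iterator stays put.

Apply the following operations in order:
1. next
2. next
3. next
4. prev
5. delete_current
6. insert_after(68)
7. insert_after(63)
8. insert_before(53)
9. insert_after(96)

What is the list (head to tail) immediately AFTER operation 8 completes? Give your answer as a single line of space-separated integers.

After 1 (next): list=[1, 7, 8, 6] cursor@7
After 2 (next): list=[1, 7, 8, 6] cursor@8
After 3 (next): list=[1, 7, 8, 6] cursor@6
After 4 (prev): list=[1, 7, 8, 6] cursor@8
After 5 (delete_current): list=[1, 7, 6] cursor@6
After 6 (insert_after(68)): list=[1, 7, 6, 68] cursor@6
After 7 (insert_after(63)): list=[1, 7, 6, 63, 68] cursor@6
After 8 (insert_before(53)): list=[1, 7, 53, 6, 63, 68] cursor@6

Answer: 1 7 53 6 63 68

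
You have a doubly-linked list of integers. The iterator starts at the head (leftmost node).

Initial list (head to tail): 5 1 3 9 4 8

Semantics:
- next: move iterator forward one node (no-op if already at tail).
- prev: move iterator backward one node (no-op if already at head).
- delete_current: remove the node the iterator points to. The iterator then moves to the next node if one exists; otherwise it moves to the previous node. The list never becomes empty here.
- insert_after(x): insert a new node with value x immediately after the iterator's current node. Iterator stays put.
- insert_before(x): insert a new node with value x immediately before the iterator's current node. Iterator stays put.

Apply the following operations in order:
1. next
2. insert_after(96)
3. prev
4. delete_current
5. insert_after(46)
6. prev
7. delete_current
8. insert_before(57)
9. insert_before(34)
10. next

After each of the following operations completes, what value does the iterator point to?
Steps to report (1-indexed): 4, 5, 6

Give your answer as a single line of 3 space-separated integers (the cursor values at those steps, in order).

Answer: 1 1 1

Derivation:
After 1 (next): list=[5, 1, 3, 9, 4, 8] cursor@1
After 2 (insert_after(96)): list=[5, 1, 96, 3, 9, 4, 8] cursor@1
After 3 (prev): list=[5, 1, 96, 3, 9, 4, 8] cursor@5
After 4 (delete_current): list=[1, 96, 3, 9, 4, 8] cursor@1
After 5 (insert_after(46)): list=[1, 46, 96, 3, 9, 4, 8] cursor@1
After 6 (prev): list=[1, 46, 96, 3, 9, 4, 8] cursor@1
After 7 (delete_current): list=[46, 96, 3, 9, 4, 8] cursor@46
After 8 (insert_before(57)): list=[57, 46, 96, 3, 9, 4, 8] cursor@46
After 9 (insert_before(34)): list=[57, 34, 46, 96, 3, 9, 4, 8] cursor@46
After 10 (next): list=[57, 34, 46, 96, 3, 9, 4, 8] cursor@96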